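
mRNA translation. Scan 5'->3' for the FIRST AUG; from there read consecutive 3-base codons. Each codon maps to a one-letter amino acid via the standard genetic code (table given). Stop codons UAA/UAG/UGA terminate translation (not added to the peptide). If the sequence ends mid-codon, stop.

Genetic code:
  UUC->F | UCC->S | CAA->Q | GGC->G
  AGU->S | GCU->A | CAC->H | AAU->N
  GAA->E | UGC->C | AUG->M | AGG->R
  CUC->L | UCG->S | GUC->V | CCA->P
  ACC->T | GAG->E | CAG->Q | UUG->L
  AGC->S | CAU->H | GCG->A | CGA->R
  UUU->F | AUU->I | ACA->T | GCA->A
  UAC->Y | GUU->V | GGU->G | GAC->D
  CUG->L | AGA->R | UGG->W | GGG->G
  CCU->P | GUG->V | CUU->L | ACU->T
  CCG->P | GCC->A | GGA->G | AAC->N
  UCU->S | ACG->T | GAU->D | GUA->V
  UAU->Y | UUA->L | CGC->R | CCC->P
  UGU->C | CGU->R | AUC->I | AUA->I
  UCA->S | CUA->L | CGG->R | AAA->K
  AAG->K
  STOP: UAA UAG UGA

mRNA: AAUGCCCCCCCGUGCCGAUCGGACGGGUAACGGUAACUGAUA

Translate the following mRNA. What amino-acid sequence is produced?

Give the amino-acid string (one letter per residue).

start AUG at pos 1
pos 1: AUG -> M; peptide=M
pos 4: CCC -> P; peptide=MP
pos 7: CCC -> P; peptide=MPP
pos 10: CGU -> R; peptide=MPPR
pos 13: GCC -> A; peptide=MPPRA
pos 16: GAU -> D; peptide=MPPRAD
pos 19: CGG -> R; peptide=MPPRADR
pos 22: ACG -> T; peptide=MPPRADRT
pos 25: GGU -> G; peptide=MPPRADRTG
pos 28: AAC -> N; peptide=MPPRADRTGN
pos 31: GGU -> G; peptide=MPPRADRTGNG
pos 34: AAC -> N; peptide=MPPRADRTGNGN
pos 37: UGA -> STOP

Answer: MPPRADRTGNGN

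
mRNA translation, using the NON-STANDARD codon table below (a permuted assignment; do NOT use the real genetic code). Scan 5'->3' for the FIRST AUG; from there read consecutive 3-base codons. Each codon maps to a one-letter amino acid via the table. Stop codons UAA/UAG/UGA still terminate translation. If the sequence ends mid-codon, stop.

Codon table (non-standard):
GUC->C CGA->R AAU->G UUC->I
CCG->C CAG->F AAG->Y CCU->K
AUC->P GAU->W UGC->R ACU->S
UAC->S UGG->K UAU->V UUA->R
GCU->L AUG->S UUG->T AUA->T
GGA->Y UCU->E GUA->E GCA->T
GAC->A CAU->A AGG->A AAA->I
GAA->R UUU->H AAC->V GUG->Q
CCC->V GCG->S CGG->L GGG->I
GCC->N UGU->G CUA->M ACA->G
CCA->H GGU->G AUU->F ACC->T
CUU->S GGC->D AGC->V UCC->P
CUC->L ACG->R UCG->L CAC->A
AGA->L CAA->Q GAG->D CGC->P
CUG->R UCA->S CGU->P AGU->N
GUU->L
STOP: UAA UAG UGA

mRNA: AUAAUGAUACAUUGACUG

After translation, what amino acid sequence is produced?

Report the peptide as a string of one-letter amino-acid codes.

Answer: STA

Derivation:
start AUG at pos 3
pos 3: AUG -> S; peptide=S
pos 6: AUA -> T; peptide=ST
pos 9: CAU -> A; peptide=STA
pos 12: UGA -> STOP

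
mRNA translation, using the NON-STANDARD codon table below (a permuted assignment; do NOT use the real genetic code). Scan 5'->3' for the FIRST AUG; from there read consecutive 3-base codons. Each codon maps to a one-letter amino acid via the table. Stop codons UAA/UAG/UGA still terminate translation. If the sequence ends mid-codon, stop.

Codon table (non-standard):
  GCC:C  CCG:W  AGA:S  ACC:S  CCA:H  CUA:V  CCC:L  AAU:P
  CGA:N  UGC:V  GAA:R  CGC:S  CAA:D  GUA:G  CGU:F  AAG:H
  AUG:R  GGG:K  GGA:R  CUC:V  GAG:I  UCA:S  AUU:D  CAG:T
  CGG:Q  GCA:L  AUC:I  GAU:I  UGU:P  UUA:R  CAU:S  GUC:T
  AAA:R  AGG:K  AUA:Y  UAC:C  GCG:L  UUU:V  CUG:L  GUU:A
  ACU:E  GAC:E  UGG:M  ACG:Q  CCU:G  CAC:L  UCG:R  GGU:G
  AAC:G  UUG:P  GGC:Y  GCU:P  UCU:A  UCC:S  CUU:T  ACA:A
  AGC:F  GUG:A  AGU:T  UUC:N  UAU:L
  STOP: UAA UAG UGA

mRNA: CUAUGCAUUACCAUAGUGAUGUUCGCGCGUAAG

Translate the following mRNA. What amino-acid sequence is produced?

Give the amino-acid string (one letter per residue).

Answer: RSCSTIASL

Derivation:
start AUG at pos 2
pos 2: AUG -> R; peptide=R
pos 5: CAU -> S; peptide=RS
pos 8: UAC -> C; peptide=RSC
pos 11: CAU -> S; peptide=RSCS
pos 14: AGU -> T; peptide=RSCST
pos 17: GAU -> I; peptide=RSCSTI
pos 20: GUU -> A; peptide=RSCSTIA
pos 23: CGC -> S; peptide=RSCSTIAS
pos 26: GCG -> L; peptide=RSCSTIASL
pos 29: UAA -> STOP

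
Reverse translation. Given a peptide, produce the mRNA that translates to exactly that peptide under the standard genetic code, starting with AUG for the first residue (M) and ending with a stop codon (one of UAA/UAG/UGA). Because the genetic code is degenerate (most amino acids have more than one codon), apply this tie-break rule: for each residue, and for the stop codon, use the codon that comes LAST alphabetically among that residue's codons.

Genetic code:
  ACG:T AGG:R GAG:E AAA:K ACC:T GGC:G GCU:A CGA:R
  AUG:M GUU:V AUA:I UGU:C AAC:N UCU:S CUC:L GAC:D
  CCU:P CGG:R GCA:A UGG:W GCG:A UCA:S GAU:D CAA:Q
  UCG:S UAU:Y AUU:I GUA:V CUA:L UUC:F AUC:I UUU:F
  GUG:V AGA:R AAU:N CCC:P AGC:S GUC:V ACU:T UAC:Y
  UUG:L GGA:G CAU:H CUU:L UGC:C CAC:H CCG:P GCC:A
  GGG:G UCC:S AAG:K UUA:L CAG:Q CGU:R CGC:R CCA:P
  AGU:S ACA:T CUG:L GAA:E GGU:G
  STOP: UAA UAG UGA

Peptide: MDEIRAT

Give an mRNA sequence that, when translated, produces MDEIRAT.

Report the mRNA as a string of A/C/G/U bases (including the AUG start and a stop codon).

residue 1: M -> AUG (start codon)
residue 2: D codons sorted = GAC,GAU -> pick last = GAU
residue 3: E codons sorted = GAA,GAG -> pick last = GAG
residue 4: I codons sorted = AUA,AUC,AUU -> pick last = AUU
residue 5: R codons sorted = AGA,AGG,CGA,CGC,CGG,CGU -> pick last = CGU
residue 6: A codons sorted = GCA,GCC,GCG,GCU -> pick last = GCU
residue 7: T codons sorted = ACA,ACC,ACG,ACU -> pick last = ACU
terminator: stop codons sorted = UAA,UAG,UGA -> pick last = UGA

Answer: mRNA: AUGGAUGAGAUUCGUGCUACUUGA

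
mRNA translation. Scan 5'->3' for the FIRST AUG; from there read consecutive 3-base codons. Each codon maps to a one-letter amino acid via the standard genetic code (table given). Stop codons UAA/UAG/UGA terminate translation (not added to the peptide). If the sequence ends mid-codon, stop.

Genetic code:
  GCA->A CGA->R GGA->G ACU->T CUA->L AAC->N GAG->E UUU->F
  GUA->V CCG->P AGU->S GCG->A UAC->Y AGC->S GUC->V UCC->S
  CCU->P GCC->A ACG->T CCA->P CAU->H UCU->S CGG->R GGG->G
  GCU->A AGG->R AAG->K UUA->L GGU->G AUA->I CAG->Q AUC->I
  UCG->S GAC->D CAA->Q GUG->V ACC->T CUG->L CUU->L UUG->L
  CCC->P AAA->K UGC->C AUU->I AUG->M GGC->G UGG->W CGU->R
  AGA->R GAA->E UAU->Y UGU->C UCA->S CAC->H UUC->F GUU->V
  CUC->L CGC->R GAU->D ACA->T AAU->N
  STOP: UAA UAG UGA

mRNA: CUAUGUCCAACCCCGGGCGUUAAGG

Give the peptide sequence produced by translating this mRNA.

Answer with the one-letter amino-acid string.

start AUG at pos 2
pos 2: AUG -> M; peptide=M
pos 5: UCC -> S; peptide=MS
pos 8: AAC -> N; peptide=MSN
pos 11: CCC -> P; peptide=MSNP
pos 14: GGG -> G; peptide=MSNPG
pos 17: CGU -> R; peptide=MSNPGR
pos 20: UAA -> STOP

Answer: MSNPGR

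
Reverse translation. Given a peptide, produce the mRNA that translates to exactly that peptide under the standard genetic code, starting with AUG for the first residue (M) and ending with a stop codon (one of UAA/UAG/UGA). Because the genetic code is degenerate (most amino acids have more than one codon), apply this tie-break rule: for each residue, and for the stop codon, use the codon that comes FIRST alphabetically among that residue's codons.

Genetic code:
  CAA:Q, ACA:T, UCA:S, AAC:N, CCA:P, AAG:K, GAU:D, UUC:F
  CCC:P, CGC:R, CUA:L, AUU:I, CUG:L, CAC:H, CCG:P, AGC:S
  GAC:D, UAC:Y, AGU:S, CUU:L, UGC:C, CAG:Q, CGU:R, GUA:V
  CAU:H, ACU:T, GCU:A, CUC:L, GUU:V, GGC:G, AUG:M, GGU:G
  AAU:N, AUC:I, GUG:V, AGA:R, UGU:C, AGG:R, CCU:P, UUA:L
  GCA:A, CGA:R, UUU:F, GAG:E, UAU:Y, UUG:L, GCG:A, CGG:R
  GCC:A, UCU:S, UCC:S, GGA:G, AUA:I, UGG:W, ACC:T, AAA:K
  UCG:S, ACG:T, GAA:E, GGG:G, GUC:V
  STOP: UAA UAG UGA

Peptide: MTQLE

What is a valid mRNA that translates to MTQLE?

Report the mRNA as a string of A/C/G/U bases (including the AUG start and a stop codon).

Answer: mRNA: AUGACACAACUAGAAUAA

Derivation:
residue 1: M -> AUG (start codon)
residue 2: T codons sorted = ACA,ACC,ACG,ACU -> pick first = ACA
residue 3: Q codons sorted = CAA,CAG -> pick first = CAA
residue 4: L codons sorted = CUA,CUC,CUG,CUU,UUA,UUG -> pick first = CUA
residue 5: E codons sorted = GAA,GAG -> pick first = GAA
terminator: stop codons sorted = UAA,UAG,UGA -> pick first = UAA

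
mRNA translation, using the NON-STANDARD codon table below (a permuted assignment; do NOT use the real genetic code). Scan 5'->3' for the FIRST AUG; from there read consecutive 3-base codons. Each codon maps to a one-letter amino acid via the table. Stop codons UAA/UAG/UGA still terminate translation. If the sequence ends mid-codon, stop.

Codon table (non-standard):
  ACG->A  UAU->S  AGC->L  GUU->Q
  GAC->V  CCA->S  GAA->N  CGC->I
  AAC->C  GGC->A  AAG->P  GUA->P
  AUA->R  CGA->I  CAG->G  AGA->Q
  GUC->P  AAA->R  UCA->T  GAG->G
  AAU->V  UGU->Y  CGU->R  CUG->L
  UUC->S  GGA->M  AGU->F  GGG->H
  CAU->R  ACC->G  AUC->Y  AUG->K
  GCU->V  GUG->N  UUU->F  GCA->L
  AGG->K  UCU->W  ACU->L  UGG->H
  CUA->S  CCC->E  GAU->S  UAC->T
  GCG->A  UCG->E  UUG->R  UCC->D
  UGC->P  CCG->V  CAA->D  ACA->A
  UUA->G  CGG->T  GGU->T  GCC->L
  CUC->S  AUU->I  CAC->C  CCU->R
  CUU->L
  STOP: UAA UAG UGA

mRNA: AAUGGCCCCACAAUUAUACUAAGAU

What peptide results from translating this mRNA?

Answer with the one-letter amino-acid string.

Answer: KLSDGT

Derivation:
start AUG at pos 1
pos 1: AUG -> K; peptide=K
pos 4: GCC -> L; peptide=KL
pos 7: CCA -> S; peptide=KLS
pos 10: CAA -> D; peptide=KLSD
pos 13: UUA -> G; peptide=KLSDG
pos 16: UAC -> T; peptide=KLSDGT
pos 19: UAA -> STOP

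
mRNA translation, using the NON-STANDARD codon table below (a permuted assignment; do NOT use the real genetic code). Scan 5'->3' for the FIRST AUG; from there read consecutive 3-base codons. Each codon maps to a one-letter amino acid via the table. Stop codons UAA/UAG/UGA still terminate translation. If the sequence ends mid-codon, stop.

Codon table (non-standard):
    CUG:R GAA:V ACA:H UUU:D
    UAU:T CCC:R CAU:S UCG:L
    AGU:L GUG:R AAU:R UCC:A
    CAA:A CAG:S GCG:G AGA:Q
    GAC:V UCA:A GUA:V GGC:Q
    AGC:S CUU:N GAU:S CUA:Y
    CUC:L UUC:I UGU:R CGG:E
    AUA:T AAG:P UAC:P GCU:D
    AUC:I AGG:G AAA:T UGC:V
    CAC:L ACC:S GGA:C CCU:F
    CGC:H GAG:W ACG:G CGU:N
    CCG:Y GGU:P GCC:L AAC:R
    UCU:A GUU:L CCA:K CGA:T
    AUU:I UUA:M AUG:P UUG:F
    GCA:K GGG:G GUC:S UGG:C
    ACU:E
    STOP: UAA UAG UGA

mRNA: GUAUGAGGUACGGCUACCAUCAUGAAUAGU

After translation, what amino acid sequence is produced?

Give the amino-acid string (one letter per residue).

Answer: PGPQPSSV

Derivation:
start AUG at pos 2
pos 2: AUG -> P; peptide=P
pos 5: AGG -> G; peptide=PG
pos 8: UAC -> P; peptide=PGP
pos 11: GGC -> Q; peptide=PGPQ
pos 14: UAC -> P; peptide=PGPQP
pos 17: CAU -> S; peptide=PGPQPS
pos 20: CAU -> S; peptide=PGPQPSS
pos 23: GAA -> V; peptide=PGPQPSSV
pos 26: UAG -> STOP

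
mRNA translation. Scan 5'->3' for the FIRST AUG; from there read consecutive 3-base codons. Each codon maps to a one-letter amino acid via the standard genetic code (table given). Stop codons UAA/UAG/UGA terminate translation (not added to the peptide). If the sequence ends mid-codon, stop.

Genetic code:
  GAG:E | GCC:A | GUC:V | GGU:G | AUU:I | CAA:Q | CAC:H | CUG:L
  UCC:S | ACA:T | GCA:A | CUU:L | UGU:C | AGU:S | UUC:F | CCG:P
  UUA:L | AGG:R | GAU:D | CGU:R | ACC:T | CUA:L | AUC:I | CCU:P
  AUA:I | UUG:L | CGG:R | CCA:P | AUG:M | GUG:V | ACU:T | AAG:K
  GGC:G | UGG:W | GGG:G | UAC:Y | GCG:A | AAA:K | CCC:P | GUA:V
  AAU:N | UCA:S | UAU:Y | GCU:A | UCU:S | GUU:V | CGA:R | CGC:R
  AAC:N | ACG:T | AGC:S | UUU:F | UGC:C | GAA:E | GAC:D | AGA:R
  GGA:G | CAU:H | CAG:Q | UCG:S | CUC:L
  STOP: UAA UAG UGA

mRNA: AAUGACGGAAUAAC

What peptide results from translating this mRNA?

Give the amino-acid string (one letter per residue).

start AUG at pos 1
pos 1: AUG -> M; peptide=M
pos 4: ACG -> T; peptide=MT
pos 7: GAA -> E; peptide=MTE
pos 10: UAA -> STOP

Answer: MTE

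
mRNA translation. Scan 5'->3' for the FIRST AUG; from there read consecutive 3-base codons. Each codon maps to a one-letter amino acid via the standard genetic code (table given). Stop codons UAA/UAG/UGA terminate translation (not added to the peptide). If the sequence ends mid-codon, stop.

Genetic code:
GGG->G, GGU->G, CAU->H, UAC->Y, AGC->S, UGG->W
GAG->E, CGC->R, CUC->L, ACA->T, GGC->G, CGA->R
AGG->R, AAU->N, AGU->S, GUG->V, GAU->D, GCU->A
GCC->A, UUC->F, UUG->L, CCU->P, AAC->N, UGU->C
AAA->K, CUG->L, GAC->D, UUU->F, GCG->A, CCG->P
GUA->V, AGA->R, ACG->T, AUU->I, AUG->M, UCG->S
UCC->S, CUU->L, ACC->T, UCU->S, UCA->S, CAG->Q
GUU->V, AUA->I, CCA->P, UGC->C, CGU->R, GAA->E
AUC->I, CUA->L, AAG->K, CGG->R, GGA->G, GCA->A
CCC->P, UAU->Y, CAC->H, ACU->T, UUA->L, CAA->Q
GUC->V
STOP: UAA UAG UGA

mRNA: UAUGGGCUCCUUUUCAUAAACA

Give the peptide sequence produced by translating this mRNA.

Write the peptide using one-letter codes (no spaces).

Answer: MGSFS

Derivation:
start AUG at pos 1
pos 1: AUG -> M; peptide=M
pos 4: GGC -> G; peptide=MG
pos 7: UCC -> S; peptide=MGS
pos 10: UUU -> F; peptide=MGSF
pos 13: UCA -> S; peptide=MGSFS
pos 16: UAA -> STOP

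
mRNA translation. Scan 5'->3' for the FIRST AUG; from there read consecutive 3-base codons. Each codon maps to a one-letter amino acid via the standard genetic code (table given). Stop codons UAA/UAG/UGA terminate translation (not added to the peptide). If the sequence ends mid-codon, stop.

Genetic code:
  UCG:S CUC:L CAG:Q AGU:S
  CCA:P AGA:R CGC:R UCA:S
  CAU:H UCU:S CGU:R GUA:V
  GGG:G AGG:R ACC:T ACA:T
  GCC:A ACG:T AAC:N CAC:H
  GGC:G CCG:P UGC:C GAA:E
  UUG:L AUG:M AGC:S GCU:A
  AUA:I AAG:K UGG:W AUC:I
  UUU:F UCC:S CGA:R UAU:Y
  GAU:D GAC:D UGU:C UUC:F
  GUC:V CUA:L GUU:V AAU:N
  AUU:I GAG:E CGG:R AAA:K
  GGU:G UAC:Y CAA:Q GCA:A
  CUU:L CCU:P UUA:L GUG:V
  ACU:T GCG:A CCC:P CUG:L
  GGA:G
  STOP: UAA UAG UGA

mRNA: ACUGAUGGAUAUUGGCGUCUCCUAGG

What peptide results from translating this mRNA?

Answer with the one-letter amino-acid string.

Answer: MDIGVS

Derivation:
start AUG at pos 4
pos 4: AUG -> M; peptide=M
pos 7: GAU -> D; peptide=MD
pos 10: AUU -> I; peptide=MDI
pos 13: GGC -> G; peptide=MDIG
pos 16: GUC -> V; peptide=MDIGV
pos 19: UCC -> S; peptide=MDIGVS
pos 22: UAG -> STOP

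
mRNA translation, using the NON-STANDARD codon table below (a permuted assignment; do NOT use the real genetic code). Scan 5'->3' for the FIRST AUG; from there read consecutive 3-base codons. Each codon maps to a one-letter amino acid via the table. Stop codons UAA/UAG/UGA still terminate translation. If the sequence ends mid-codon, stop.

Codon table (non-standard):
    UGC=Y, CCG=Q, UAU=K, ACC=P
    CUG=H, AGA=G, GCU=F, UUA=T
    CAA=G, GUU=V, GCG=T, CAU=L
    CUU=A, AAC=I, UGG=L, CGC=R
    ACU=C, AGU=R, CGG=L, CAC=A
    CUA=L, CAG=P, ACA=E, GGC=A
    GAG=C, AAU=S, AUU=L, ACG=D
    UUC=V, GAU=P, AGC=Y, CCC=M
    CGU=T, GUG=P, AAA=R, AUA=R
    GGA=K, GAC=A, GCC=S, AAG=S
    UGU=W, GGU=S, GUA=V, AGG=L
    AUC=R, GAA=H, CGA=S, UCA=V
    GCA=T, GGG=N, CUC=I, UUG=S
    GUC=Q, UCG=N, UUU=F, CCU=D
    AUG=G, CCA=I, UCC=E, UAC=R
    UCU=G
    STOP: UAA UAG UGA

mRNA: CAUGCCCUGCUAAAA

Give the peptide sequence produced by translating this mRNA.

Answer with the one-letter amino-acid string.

start AUG at pos 1
pos 1: AUG -> G; peptide=G
pos 4: CCC -> M; peptide=GM
pos 7: UGC -> Y; peptide=GMY
pos 10: UAA -> STOP

Answer: GMY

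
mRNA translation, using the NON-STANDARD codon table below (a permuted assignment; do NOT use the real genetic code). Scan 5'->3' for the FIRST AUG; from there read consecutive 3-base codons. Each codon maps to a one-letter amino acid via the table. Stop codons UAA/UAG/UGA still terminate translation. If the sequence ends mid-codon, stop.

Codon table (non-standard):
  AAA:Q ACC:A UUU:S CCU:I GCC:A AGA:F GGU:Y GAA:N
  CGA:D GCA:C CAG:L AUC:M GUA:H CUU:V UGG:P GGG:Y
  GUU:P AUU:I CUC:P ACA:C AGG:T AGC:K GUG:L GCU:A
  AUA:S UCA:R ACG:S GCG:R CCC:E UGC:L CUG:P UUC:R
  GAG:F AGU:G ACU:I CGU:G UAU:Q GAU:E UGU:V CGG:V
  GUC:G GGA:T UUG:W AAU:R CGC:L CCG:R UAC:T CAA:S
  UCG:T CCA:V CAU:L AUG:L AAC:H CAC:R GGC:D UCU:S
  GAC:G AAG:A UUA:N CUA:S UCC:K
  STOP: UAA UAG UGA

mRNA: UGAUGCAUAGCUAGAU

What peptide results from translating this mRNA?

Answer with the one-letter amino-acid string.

Answer: LLK

Derivation:
start AUG at pos 2
pos 2: AUG -> L; peptide=L
pos 5: CAU -> L; peptide=LL
pos 8: AGC -> K; peptide=LLK
pos 11: UAG -> STOP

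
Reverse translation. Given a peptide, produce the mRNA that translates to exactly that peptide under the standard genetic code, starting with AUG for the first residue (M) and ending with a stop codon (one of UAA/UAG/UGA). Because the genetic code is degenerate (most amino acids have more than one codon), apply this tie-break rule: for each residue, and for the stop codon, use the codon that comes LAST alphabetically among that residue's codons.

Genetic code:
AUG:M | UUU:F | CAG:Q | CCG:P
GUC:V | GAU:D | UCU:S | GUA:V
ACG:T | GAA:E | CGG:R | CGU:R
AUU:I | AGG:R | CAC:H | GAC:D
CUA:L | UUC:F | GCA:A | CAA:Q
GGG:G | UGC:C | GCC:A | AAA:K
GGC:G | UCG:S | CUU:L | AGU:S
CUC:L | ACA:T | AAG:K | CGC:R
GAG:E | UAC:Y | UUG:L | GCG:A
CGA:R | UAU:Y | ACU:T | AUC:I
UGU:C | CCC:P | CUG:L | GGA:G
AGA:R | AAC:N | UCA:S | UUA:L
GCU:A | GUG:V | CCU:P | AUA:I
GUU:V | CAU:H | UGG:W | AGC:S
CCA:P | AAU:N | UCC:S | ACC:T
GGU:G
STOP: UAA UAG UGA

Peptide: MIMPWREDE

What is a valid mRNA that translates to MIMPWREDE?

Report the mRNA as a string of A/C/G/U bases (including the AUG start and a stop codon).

Answer: mRNA: AUGAUUAUGCCUUGGCGUGAGGAUGAGUGA

Derivation:
residue 1: M -> AUG (start codon)
residue 2: I codons sorted = AUA,AUC,AUU -> pick last = AUU
residue 3: M -> AUG (only codon)
residue 4: P codons sorted = CCA,CCC,CCG,CCU -> pick last = CCU
residue 5: W -> UGG (only codon)
residue 6: R codons sorted = AGA,AGG,CGA,CGC,CGG,CGU -> pick last = CGU
residue 7: E codons sorted = GAA,GAG -> pick last = GAG
residue 8: D codons sorted = GAC,GAU -> pick last = GAU
residue 9: E codons sorted = GAA,GAG -> pick last = GAG
terminator: stop codons sorted = UAA,UAG,UGA -> pick last = UGA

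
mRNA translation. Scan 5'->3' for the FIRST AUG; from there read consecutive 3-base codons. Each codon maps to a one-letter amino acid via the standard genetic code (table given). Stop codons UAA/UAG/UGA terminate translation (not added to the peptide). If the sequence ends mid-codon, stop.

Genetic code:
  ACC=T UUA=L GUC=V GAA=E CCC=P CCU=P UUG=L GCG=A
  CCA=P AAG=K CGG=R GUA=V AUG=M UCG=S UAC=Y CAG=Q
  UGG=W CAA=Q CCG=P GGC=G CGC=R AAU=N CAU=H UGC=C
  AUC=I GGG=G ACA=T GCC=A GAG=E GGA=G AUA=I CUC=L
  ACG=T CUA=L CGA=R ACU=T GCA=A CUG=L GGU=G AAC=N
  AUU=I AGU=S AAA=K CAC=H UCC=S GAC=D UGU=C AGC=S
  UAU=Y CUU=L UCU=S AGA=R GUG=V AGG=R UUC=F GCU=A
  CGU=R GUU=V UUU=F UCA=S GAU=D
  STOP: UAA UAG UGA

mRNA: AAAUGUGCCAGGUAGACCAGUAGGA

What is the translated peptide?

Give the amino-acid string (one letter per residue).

Answer: MCQVDQ

Derivation:
start AUG at pos 2
pos 2: AUG -> M; peptide=M
pos 5: UGC -> C; peptide=MC
pos 8: CAG -> Q; peptide=MCQ
pos 11: GUA -> V; peptide=MCQV
pos 14: GAC -> D; peptide=MCQVD
pos 17: CAG -> Q; peptide=MCQVDQ
pos 20: UAG -> STOP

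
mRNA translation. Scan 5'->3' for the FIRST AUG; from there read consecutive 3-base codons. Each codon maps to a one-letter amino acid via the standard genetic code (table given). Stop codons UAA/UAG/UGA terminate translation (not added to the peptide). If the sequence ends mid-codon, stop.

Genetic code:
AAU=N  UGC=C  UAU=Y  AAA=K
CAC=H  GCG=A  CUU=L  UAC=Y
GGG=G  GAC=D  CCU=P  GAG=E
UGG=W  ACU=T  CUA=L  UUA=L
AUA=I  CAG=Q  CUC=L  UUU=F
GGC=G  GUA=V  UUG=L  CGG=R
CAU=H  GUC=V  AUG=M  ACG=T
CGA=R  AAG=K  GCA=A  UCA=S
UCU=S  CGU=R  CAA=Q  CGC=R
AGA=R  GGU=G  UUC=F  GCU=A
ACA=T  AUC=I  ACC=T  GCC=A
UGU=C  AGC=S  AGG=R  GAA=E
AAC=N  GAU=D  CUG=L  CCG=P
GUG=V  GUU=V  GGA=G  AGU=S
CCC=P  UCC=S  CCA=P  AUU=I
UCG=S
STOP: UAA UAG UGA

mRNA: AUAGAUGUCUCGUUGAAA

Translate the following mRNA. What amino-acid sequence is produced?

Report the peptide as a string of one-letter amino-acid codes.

Answer: MSR

Derivation:
start AUG at pos 4
pos 4: AUG -> M; peptide=M
pos 7: UCU -> S; peptide=MS
pos 10: CGU -> R; peptide=MSR
pos 13: UGA -> STOP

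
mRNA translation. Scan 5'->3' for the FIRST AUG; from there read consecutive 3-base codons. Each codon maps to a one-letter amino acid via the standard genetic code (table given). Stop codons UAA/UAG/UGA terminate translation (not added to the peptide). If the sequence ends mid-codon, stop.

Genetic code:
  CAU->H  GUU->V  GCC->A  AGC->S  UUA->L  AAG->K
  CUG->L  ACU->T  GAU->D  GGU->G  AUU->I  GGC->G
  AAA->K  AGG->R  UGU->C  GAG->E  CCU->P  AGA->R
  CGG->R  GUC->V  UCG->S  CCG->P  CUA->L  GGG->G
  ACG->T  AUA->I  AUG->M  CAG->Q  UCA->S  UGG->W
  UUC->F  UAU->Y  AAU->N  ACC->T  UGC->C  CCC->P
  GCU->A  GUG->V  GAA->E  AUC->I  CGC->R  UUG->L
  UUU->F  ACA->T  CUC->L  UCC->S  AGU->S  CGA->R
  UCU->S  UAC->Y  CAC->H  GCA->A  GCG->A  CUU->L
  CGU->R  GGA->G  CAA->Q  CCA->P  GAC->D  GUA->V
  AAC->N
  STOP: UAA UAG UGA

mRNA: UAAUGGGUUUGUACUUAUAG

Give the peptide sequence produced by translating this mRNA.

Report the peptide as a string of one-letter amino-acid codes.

Answer: MGLYL

Derivation:
start AUG at pos 2
pos 2: AUG -> M; peptide=M
pos 5: GGU -> G; peptide=MG
pos 8: UUG -> L; peptide=MGL
pos 11: UAC -> Y; peptide=MGLY
pos 14: UUA -> L; peptide=MGLYL
pos 17: UAG -> STOP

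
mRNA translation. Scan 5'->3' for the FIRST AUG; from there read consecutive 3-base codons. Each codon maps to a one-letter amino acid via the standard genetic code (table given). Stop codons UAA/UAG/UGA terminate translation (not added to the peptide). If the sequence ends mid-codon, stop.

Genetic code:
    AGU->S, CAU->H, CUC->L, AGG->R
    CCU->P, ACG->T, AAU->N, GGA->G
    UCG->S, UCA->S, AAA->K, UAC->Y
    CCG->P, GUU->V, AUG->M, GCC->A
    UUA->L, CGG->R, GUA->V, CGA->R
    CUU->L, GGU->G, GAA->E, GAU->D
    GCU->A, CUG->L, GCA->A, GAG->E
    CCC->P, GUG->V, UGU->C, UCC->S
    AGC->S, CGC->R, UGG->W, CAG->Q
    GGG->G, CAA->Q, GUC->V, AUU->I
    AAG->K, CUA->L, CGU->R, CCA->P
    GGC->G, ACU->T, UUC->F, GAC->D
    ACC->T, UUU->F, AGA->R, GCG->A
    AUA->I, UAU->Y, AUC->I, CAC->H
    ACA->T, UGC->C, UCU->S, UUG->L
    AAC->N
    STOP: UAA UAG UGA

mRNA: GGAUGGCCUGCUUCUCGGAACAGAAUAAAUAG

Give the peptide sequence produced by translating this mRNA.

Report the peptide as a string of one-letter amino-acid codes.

Answer: MACFSEQNK

Derivation:
start AUG at pos 2
pos 2: AUG -> M; peptide=M
pos 5: GCC -> A; peptide=MA
pos 8: UGC -> C; peptide=MAC
pos 11: UUC -> F; peptide=MACF
pos 14: UCG -> S; peptide=MACFS
pos 17: GAA -> E; peptide=MACFSE
pos 20: CAG -> Q; peptide=MACFSEQ
pos 23: AAU -> N; peptide=MACFSEQN
pos 26: AAA -> K; peptide=MACFSEQNK
pos 29: UAG -> STOP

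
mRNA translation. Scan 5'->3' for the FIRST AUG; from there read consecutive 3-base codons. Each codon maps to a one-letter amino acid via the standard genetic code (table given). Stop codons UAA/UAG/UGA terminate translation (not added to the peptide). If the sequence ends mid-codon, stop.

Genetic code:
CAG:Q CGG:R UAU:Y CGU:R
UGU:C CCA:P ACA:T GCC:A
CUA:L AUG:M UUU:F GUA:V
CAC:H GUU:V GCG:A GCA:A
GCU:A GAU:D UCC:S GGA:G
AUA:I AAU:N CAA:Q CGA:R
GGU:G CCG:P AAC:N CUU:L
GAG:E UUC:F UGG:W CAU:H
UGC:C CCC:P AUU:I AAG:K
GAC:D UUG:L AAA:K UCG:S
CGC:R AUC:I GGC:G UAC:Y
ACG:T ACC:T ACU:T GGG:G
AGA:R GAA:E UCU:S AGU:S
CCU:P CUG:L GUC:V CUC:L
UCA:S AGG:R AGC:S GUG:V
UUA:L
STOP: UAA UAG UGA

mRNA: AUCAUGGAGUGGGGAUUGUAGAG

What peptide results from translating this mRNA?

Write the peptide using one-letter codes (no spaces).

start AUG at pos 3
pos 3: AUG -> M; peptide=M
pos 6: GAG -> E; peptide=ME
pos 9: UGG -> W; peptide=MEW
pos 12: GGA -> G; peptide=MEWG
pos 15: UUG -> L; peptide=MEWGL
pos 18: UAG -> STOP

Answer: MEWGL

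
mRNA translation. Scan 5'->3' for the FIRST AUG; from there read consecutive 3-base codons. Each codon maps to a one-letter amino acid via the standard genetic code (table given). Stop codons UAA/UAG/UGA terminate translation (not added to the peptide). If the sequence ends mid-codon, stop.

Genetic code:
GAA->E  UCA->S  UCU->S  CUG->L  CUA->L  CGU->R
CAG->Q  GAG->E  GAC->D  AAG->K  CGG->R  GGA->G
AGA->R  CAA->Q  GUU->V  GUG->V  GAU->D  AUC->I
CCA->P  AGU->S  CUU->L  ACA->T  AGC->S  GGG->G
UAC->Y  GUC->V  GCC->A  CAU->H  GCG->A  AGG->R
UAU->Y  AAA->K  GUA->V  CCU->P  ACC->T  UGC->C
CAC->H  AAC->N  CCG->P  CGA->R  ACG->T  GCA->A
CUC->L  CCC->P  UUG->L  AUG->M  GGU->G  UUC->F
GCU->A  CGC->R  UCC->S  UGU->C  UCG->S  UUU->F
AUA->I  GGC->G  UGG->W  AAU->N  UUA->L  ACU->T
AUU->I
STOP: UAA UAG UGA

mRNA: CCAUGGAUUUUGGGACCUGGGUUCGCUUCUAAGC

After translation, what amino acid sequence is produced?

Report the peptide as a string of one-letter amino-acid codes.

Answer: MDFGTWVRF

Derivation:
start AUG at pos 2
pos 2: AUG -> M; peptide=M
pos 5: GAU -> D; peptide=MD
pos 8: UUU -> F; peptide=MDF
pos 11: GGG -> G; peptide=MDFG
pos 14: ACC -> T; peptide=MDFGT
pos 17: UGG -> W; peptide=MDFGTW
pos 20: GUU -> V; peptide=MDFGTWV
pos 23: CGC -> R; peptide=MDFGTWVR
pos 26: UUC -> F; peptide=MDFGTWVRF
pos 29: UAA -> STOP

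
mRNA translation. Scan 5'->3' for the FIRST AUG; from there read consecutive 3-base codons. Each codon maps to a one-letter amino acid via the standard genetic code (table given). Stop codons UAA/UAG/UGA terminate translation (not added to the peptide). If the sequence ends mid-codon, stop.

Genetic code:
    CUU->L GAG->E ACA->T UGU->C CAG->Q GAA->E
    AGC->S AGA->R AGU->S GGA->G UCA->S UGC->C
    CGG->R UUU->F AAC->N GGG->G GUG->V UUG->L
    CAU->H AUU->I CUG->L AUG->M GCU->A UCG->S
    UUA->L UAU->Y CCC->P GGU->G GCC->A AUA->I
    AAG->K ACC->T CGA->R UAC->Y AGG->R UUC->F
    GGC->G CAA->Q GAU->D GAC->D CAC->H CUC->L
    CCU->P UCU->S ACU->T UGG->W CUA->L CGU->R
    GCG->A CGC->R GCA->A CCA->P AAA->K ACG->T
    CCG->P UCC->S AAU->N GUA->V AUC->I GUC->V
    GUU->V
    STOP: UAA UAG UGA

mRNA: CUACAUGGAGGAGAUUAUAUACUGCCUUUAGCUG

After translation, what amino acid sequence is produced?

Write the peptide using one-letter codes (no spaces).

Answer: MEEIIYCL

Derivation:
start AUG at pos 4
pos 4: AUG -> M; peptide=M
pos 7: GAG -> E; peptide=ME
pos 10: GAG -> E; peptide=MEE
pos 13: AUU -> I; peptide=MEEI
pos 16: AUA -> I; peptide=MEEII
pos 19: UAC -> Y; peptide=MEEIIY
pos 22: UGC -> C; peptide=MEEIIYC
pos 25: CUU -> L; peptide=MEEIIYCL
pos 28: UAG -> STOP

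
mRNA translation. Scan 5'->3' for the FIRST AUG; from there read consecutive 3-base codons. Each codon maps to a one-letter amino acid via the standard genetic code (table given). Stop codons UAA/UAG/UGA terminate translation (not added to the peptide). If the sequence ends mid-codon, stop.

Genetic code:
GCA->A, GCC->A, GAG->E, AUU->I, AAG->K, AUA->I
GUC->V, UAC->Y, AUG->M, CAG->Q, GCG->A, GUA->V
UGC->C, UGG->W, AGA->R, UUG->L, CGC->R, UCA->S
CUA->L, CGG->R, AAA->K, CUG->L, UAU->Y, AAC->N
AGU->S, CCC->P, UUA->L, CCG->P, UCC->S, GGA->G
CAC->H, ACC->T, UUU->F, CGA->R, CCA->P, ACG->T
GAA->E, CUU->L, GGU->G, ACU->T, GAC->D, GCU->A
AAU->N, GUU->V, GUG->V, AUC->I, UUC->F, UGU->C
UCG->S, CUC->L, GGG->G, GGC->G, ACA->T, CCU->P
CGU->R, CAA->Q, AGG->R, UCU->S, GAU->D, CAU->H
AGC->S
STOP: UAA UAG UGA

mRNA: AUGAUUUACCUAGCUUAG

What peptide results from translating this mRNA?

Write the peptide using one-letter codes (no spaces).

Answer: MIYLA

Derivation:
start AUG at pos 0
pos 0: AUG -> M; peptide=M
pos 3: AUU -> I; peptide=MI
pos 6: UAC -> Y; peptide=MIY
pos 9: CUA -> L; peptide=MIYL
pos 12: GCU -> A; peptide=MIYLA
pos 15: UAG -> STOP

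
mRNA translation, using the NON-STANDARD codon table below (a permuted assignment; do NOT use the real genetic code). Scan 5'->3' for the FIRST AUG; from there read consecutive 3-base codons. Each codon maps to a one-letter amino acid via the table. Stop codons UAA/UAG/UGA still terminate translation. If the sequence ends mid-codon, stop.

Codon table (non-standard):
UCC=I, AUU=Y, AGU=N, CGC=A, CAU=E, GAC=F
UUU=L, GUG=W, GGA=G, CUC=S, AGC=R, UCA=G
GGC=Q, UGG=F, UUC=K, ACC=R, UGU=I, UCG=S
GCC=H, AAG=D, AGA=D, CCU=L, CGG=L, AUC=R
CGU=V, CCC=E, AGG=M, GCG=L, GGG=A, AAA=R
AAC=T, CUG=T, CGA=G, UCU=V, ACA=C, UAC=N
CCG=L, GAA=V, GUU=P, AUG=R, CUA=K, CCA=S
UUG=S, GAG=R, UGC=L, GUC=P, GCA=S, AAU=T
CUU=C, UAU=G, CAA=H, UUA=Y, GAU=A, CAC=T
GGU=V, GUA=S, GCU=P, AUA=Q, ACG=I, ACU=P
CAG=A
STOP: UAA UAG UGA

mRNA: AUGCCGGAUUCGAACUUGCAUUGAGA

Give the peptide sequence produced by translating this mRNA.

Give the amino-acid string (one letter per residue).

Answer: RLASTSE

Derivation:
start AUG at pos 0
pos 0: AUG -> R; peptide=R
pos 3: CCG -> L; peptide=RL
pos 6: GAU -> A; peptide=RLA
pos 9: UCG -> S; peptide=RLAS
pos 12: AAC -> T; peptide=RLAST
pos 15: UUG -> S; peptide=RLASTS
pos 18: CAU -> E; peptide=RLASTSE
pos 21: UGA -> STOP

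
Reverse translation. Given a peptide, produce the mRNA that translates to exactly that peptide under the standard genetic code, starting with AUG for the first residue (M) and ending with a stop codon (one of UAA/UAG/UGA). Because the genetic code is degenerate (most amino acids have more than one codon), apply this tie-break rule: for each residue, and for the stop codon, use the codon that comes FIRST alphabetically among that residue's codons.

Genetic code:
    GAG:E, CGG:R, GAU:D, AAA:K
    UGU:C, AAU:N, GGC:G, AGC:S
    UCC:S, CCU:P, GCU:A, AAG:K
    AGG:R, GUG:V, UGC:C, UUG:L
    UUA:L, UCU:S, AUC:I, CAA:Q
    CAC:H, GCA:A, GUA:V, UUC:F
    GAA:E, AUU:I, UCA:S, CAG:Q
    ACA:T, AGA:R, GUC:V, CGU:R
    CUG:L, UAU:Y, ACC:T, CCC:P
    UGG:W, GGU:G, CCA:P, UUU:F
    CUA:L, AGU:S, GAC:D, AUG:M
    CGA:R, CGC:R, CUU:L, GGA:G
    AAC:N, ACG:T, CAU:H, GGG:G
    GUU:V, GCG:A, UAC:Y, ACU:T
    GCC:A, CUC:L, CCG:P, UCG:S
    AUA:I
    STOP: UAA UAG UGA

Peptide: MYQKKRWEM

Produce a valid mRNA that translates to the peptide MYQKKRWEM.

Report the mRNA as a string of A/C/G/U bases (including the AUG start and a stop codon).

residue 1: M -> AUG (start codon)
residue 2: Y codons sorted = UAC,UAU -> pick first = UAC
residue 3: Q codons sorted = CAA,CAG -> pick first = CAA
residue 4: K codons sorted = AAA,AAG -> pick first = AAA
residue 5: K codons sorted = AAA,AAG -> pick first = AAA
residue 6: R codons sorted = AGA,AGG,CGA,CGC,CGG,CGU -> pick first = AGA
residue 7: W -> UGG (only codon)
residue 8: E codons sorted = GAA,GAG -> pick first = GAA
residue 9: M -> AUG (only codon)
terminator: stop codons sorted = UAA,UAG,UGA -> pick first = UAA

Answer: mRNA: AUGUACCAAAAAAAAAGAUGGGAAAUGUAA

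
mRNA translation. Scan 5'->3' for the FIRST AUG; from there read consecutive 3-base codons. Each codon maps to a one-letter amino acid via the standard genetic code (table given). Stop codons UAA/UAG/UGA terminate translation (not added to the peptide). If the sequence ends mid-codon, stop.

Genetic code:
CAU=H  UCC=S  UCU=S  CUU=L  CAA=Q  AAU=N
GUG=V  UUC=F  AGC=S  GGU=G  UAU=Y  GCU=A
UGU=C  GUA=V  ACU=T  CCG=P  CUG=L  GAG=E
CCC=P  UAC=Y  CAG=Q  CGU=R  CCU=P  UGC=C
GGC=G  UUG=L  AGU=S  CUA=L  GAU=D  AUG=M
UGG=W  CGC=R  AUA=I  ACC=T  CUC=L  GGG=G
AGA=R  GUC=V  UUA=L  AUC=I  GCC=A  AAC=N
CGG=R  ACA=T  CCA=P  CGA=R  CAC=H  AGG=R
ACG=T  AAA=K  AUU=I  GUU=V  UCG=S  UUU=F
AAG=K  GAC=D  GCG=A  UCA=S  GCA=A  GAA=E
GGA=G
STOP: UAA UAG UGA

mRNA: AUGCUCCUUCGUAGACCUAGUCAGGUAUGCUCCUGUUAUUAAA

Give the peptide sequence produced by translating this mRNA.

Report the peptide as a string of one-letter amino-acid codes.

start AUG at pos 0
pos 0: AUG -> M; peptide=M
pos 3: CUC -> L; peptide=ML
pos 6: CUU -> L; peptide=MLL
pos 9: CGU -> R; peptide=MLLR
pos 12: AGA -> R; peptide=MLLRR
pos 15: CCU -> P; peptide=MLLRRP
pos 18: AGU -> S; peptide=MLLRRPS
pos 21: CAG -> Q; peptide=MLLRRPSQ
pos 24: GUA -> V; peptide=MLLRRPSQV
pos 27: UGC -> C; peptide=MLLRRPSQVC
pos 30: UCC -> S; peptide=MLLRRPSQVCS
pos 33: UGU -> C; peptide=MLLRRPSQVCSC
pos 36: UAU -> Y; peptide=MLLRRPSQVCSCY
pos 39: UAA -> STOP

Answer: MLLRRPSQVCSCY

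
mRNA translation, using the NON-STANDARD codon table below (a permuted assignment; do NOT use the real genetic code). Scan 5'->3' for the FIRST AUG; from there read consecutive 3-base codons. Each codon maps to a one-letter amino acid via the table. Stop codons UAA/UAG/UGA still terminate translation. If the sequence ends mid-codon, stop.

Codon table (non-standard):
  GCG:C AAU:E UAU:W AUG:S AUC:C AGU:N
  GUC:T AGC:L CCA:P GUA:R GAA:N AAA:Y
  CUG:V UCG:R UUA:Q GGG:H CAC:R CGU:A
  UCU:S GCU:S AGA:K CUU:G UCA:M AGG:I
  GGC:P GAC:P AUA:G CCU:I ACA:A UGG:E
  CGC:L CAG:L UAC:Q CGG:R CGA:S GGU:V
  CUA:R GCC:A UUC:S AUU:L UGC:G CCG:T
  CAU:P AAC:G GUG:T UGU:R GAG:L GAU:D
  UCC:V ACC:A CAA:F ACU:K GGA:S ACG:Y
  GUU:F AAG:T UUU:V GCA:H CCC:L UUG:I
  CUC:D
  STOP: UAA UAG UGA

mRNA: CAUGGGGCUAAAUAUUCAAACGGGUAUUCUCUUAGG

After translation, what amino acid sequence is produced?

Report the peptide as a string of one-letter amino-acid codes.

Answer: SHRELFYVLDQ

Derivation:
start AUG at pos 1
pos 1: AUG -> S; peptide=S
pos 4: GGG -> H; peptide=SH
pos 7: CUA -> R; peptide=SHR
pos 10: AAU -> E; peptide=SHRE
pos 13: AUU -> L; peptide=SHREL
pos 16: CAA -> F; peptide=SHRELF
pos 19: ACG -> Y; peptide=SHRELFY
pos 22: GGU -> V; peptide=SHRELFYV
pos 25: AUU -> L; peptide=SHRELFYVL
pos 28: CUC -> D; peptide=SHRELFYVLD
pos 31: UUA -> Q; peptide=SHRELFYVLDQ
pos 34: only 2 nt remain (<3), stop (end of mRNA)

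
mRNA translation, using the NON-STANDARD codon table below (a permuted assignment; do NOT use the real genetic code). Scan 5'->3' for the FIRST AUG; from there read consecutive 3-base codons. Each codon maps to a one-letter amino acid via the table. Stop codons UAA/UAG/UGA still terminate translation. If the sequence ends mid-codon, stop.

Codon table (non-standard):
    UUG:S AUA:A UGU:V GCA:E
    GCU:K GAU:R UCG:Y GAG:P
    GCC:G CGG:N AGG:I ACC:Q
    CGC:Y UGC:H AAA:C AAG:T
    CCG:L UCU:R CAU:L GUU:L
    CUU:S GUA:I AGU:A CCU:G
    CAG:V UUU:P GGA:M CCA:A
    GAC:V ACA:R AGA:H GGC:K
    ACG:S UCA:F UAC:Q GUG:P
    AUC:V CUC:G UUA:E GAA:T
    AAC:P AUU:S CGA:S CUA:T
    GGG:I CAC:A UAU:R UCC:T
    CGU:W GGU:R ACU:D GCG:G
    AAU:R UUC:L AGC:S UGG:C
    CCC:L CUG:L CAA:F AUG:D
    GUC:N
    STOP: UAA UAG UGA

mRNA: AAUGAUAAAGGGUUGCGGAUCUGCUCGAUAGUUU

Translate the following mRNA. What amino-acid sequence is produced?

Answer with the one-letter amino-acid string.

start AUG at pos 1
pos 1: AUG -> D; peptide=D
pos 4: AUA -> A; peptide=DA
pos 7: AAG -> T; peptide=DAT
pos 10: GGU -> R; peptide=DATR
pos 13: UGC -> H; peptide=DATRH
pos 16: GGA -> M; peptide=DATRHM
pos 19: UCU -> R; peptide=DATRHMR
pos 22: GCU -> K; peptide=DATRHMRK
pos 25: CGA -> S; peptide=DATRHMRKS
pos 28: UAG -> STOP

Answer: DATRHMRKS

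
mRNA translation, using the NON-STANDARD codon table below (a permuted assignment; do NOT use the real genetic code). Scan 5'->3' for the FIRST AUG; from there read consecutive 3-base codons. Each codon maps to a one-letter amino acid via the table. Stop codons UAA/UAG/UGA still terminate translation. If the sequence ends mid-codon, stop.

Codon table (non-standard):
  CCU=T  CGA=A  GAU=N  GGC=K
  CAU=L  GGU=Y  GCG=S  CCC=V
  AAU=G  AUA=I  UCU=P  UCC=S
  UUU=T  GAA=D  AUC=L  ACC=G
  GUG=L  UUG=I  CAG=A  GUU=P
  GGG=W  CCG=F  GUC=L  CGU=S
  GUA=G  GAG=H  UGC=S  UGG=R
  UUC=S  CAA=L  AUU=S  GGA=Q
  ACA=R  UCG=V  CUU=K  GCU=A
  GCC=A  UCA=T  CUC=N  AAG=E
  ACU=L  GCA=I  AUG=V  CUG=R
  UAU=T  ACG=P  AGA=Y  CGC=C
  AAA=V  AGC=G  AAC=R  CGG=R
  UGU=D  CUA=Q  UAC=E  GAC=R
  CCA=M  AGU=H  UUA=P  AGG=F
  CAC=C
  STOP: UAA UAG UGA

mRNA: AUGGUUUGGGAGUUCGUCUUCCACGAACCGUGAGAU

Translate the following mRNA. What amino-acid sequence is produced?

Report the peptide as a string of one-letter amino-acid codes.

Answer: VPRHSLSCDF

Derivation:
start AUG at pos 0
pos 0: AUG -> V; peptide=V
pos 3: GUU -> P; peptide=VP
pos 6: UGG -> R; peptide=VPR
pos 9: GAG -> H; peptide=VPRH
pos 12: UUC -> S; peptide=VPRHS
pos 15: GUC -> L; peptide=VPRHSL
pos 18: UUC -> S; peptide=VPRHSLS
pos 21: CAC -> C; peptide=VPRHSLSC
pos 24: GAA -> D; peptide=VPRHSLSCD
pos 27: CCG -> F; peptide=VPRHSLSCDF
pos 30: UGA -> STOP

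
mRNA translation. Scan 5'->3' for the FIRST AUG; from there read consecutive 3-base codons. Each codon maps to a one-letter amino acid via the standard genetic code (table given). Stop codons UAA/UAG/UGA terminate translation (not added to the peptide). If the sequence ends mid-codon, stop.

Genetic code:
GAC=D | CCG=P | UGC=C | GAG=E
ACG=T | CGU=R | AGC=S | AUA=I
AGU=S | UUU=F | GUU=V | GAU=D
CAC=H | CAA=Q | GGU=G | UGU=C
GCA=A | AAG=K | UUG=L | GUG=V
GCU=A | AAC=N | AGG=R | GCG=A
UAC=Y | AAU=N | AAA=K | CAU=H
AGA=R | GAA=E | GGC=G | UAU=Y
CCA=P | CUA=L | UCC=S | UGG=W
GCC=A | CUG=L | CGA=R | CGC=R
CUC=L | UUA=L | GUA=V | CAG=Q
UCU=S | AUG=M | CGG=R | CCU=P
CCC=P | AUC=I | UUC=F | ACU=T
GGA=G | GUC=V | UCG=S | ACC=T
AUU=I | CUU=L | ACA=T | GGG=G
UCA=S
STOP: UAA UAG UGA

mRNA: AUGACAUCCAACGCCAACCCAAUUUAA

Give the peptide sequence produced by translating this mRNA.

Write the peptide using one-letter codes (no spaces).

start AUG at pos 0
pos 0: AUG -> M; peptide=M
pos 3: ACA -> T; peptide=MT
pos 6: UCC -> S; peptide=MTS
pos 9: AAC -> N; peptide=MTSN
pos 12: GCC -> A; peptide=MTSNA
pos 15: AAC -> N; peptide=MTSNAN
pos 18: CCA -> P; peptide=MTSNANP
pos 21: AUU -> I; peptide=MTSNANPI
pos 24: UAA -> STOP

Answer: MTSNANPI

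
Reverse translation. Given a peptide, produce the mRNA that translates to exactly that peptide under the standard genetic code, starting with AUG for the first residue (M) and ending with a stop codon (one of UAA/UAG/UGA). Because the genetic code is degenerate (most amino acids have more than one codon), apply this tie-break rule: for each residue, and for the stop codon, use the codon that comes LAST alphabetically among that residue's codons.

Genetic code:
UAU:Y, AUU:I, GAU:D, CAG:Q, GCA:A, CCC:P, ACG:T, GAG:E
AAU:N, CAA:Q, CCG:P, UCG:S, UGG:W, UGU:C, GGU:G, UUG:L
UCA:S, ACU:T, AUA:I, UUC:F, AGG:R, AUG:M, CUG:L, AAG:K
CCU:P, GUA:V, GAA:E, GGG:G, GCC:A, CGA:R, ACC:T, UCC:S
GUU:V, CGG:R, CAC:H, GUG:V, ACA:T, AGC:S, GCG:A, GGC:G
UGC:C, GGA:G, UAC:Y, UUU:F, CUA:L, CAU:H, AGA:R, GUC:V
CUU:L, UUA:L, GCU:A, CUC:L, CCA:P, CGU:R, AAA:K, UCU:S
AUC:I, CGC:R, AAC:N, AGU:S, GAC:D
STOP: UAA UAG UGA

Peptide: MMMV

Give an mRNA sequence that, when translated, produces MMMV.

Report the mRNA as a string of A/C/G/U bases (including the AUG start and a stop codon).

residue 1: M -> AUG (start codon)
residue 2: M -> AUG (only codon)
residue 3: M -> AUG (only codon)
residue 4: V codons sorted = GUA,GUC,GUG,GUU -> pick last = GUU
terminator: stop codons sorted = UAA,UAG,UGA -> pick last = UGA

Answer: mRNA: AUGAUGAUGGUUUGA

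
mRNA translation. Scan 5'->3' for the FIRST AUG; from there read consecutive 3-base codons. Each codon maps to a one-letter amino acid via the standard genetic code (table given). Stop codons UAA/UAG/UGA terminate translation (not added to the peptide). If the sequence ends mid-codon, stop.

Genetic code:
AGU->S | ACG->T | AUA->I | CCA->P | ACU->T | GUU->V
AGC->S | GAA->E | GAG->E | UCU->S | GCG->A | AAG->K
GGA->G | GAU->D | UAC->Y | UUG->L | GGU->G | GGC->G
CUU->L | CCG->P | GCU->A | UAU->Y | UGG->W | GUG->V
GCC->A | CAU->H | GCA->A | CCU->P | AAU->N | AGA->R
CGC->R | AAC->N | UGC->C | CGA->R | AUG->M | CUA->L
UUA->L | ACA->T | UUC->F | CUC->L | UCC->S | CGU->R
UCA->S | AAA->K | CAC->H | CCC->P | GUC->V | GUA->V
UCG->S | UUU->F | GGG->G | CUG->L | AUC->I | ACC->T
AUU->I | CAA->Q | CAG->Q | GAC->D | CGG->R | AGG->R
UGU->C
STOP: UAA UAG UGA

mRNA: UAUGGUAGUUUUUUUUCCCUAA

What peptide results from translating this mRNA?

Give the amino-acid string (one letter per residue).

Answer: MVVFFP

Derivation:
start AUG at pos 1
pos 1: AUG -> M; peptide=M
pos 4: GUA -> V; peptide=MV
pos 7: GUU -> V; peptide=MVV
pos 10: UUU -> F; peptide=MVVF
pos 13: UUU -> F; peptide=MVVFF
pos 16: CCC -> P; peptide=MVVFFP
pos 19: UAA -> STOP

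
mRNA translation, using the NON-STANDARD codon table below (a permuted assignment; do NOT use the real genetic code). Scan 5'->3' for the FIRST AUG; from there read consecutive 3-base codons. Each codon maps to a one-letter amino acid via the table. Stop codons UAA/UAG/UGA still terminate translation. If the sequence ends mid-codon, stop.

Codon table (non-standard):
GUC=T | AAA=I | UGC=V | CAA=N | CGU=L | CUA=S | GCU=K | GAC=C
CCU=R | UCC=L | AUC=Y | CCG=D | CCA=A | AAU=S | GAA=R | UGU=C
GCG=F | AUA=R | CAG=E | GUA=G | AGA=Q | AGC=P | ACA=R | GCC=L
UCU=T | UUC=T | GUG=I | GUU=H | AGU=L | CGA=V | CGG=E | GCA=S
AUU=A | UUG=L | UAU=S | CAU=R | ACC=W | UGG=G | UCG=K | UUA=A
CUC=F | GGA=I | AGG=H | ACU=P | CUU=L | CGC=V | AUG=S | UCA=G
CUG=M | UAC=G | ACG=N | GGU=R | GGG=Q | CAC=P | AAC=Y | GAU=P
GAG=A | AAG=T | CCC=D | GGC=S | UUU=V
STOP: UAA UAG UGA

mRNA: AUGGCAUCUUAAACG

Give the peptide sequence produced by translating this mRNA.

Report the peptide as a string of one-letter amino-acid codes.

Answer: SST

Derivation:
start AUG at pos 0
pos 0: AUG -> S; peptide=S
pos 3: GCA -> S; peptide=SS
pos 6: UCU -> T; peptide=SST
pos 9: UAA -> STOP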